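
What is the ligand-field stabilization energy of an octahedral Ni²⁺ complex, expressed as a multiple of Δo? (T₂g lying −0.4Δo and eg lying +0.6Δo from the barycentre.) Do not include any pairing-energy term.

Ni sits in group 10; removing 2 electrons leaves Ni²⁺ with 10 − 2 = 8 d electrons.
For octahedral d⁸ the high- and low-spin configurations coincide.
Configuration: t₂g⁶ eg².
CFSE = 6(-0.4Δo) + 2(0.6Δo) = -2.4Δo + 1.2Δo = -1.2Δo.

-1.2 Δo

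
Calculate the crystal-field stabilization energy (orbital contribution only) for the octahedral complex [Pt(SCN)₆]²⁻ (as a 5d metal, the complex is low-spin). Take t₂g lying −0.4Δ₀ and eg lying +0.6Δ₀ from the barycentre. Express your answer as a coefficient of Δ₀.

-2.4 Δ₀

Each SCN⁻ contributes -1; 6 × (-1) = -6. With overall charge -2, Pt is in the +4 oxidation state.
Pt is in group 10, so Pt⁴⁺ is d⁶ (10 − 4 = 6).
Configuration: t₂g⁶ eg⁰.
CFSE = 6(-0.4Δ₀) + 0(0.6Δ₀) = -2.4Δ₀ + 0.0Δ₀ = -2.4Δ₀.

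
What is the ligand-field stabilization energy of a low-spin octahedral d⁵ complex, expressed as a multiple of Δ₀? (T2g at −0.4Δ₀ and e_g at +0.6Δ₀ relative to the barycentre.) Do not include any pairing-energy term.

Configuration: t2g^5 e_g^0.
CFSE = 5(-0.4Δ₀) + 0(0.6Δ₀) = -2.0Δ₀ + 0.0Δ₀ = -2.0Δ₀.

-2.0 Δ₀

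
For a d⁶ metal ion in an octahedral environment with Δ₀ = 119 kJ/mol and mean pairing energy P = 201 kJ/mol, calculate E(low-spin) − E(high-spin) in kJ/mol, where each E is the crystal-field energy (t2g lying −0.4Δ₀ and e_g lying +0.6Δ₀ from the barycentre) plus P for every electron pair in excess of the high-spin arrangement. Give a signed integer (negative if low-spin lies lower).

High-spin: t2g^4 e_g^2, CFSE = -0.4Δ₀ = -48 kJ/mol.
Low-spin: t2g^6 e_g^0, orbital CFSE = -2.4Δ₀ = -286 kJ/mol; plus 2 excess pairs × P = +402 kJ/mol; total 116 kJ/mol.
E(LS) − E(HS) = 116 − (-48) = 164 kJ/mol.

164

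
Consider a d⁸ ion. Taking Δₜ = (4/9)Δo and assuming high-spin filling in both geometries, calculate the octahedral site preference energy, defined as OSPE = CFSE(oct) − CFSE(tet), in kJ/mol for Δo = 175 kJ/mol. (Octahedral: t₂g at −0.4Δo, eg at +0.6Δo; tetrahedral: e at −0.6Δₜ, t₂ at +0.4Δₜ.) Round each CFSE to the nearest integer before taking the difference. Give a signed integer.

Octahedral (high-spin): t₂g⁶ eg², CFSE = 6(−0.4) + 2(+0.6) = -1.2Δo = -1.2 × 175 = -210 kJ/mol.
Tetrahedral: e⁴ t₂⁴, CFSE = 4(−0.6) + 4(+0.4) = -0.8Δₜ = -0.8 × (4/9) × 175 = -62 kJ/mol.
Subtracting, OSPE = -210 − (-62) = -148 kJ/mol.

-148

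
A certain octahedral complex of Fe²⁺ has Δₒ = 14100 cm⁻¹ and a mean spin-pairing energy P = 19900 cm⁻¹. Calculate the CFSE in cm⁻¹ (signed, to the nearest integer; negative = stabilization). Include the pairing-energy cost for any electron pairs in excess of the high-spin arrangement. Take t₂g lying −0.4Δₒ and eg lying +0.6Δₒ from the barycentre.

-5640

Fe is in group 8, so Fe²⁺ is d⁶ (8 − 2 = 6).
Δₒ < P, so pairing is avoided: the ground state is high-spin.
Configuration: t₂g⁴ eg².
Orbital CFSE = -0.4Δₒ = -0.4 × 14100 = -5640 cm⁻¹.
High-spin has no excess pairs, so no pairing correction applies.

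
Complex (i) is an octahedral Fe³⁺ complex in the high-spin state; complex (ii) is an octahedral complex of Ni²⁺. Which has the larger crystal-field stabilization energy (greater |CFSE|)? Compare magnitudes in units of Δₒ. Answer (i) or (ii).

(i): Fe³⁺: group 8, so d-count = 8 − 3 = 5; t₂g³ eg², CFSE = 0.0Δₒ.
(ii): Ni sits in group 10; removing 2 electrons leaves Ni²⁺ with 10 − 2 = 8 d electrons; t2g^6 e_g^2, CFSE = -1.2Δₒ.
So (ii) has the larger |CFSE|.

(ii)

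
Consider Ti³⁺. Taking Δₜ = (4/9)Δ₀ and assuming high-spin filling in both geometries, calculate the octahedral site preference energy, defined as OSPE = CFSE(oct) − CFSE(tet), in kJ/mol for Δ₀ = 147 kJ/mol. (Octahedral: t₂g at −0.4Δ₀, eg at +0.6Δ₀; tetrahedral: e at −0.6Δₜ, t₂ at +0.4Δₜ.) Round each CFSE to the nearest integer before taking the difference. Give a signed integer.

Ti sits in group 4; removing 3 electrons leaves Ti³⁺ with 4 − 3 = 1 d electrons.
Octahedral high-spin t₂g¹ eg⁰: CFSE = -0.4 × 147 = -59 kJ/mol.
Tetrahedral: e¹ t₂⁰, CFSE = 1(−0.6) + 0(+0.4) = -0.6Δₜ = -0.6 × (4/9) × 147 = -39 kJ/mol.
Subtracting, OSPE = -59 − (-39) = -20 kJ/mol.

-20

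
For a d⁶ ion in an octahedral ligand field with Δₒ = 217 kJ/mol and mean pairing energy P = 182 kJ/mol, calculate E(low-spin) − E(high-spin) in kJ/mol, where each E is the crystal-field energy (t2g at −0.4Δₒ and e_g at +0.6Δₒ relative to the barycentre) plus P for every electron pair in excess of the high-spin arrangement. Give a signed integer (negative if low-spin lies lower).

-70

In the high-spin limit (t2g^4 e_g^2) the orbital term is -0.4Δₒ = -87 kJ/mol, with no excess pairing.
Low-spin: t2g^6 e_g^0, orbital CFSE = -2.4Δₒ = -521 kJ/mol; plus 2 excess pairs × P = +364 kJ/mol; total -157 kJ/mol.
Thus E(LS) − E(HS) = -70 kJ/mol.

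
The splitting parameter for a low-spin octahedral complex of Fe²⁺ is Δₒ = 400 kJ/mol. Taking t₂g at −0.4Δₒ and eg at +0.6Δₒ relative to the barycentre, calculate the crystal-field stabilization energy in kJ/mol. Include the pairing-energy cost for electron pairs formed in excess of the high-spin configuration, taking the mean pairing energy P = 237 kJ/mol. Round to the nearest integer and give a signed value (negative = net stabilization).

-486

Fe sits in group 8; removing 2 electrons leaves Fe²⁺ with 8 − 2 = 6 d electrons.
Electron filling gives t₂g⁶ eg⁰.
Orbital CFSE = 6(-0.4) + 0(0.6) = -2.4Δₒ = -2.4 × 400 = -960 kJ/mol.
Pairing penalty: 3 pairs vs 1 in the high-spin reference → 2 extra × P = 474 kJ/mol.
Combining: -960 + 474 = -486 kJ/mol.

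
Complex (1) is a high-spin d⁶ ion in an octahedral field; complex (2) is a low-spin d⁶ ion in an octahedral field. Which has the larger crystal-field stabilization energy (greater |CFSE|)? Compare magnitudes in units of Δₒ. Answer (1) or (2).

(1): t₂g⁴ eg², CFSE = -0.4Δₒ.
(2): t₂g⁶ eg⁰, CFSE = -2.4Δₒ.
So (2) has the larger |CFSE|.

(2)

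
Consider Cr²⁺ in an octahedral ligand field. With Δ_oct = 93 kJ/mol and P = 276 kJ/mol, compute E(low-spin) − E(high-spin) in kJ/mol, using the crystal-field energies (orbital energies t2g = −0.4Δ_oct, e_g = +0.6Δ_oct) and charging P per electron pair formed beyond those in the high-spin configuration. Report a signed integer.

183

Cr is in group 6, so Cr²⁺ is d⁴ (6 − 2 = 4).
In the high-spin limit (t2g^3 e_g^1) the orbital term is -0.6Δ_oct = -56 kJ/mol, with no excess pairing.
Low-spin: t2g^4 e_g^0, orbital CFSE = -1.6Δ_oct = -149 kJ/mol; plus 1 excess pair × P = +276 kJ/mol; total 127 kJ/mol.
E(LS) − E(HS) = 127 − (-56) = 183 kJ/mol.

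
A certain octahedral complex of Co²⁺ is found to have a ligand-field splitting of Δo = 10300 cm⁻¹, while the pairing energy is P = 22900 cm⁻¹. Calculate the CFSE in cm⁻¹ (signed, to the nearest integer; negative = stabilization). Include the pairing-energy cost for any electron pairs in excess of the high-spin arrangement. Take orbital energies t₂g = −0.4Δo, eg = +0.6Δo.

-8240

Group 9 minus oxidation state +2 gives a d⁷ configuration for Co²⁺.
With Δo < P the complex is high-spin.
That gives t₂g⁵ eg².
Orbital CFSE = -0.8Δo = -0.8 × 10300 = -8240 cm⁻¹.
High-spin has no excess pairs, so no pairing correction applies.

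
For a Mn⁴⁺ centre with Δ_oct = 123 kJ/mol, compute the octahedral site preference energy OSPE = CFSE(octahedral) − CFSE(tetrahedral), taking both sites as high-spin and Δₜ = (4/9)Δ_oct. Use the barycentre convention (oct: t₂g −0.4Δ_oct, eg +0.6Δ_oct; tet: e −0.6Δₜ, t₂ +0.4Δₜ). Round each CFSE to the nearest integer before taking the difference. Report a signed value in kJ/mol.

-104

Mn⁴⁺: group 7, so d-count = 7 − 4 = 3.
In an octahedral site d³ (HS) is t₂g³ eg⁰, giving CFSE(oct) = -1.2Δ_oct = -148 kJ/mol.
Tetrahedral: e² t₂¹, CFSE = 2(−0.6) + 1(+0.4) = -0.8Δₜ = -0.8 × (4/9) × 123 = -44 kJ/mol.
Subtracting, OSPE = -148 − (-44) = -104 kJ/mol.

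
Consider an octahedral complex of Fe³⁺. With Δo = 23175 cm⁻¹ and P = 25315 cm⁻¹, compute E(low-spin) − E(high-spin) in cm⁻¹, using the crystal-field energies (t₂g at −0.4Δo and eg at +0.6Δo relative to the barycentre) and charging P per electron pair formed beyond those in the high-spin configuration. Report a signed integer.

Fe is in group 8, so Fe³⁺ is d⁵ (8 − 3 = 5).
High-spin: t₂g³ eg², CFSE = 0.0Δo = 0 cm⁻¹.
Low-spin t₂g⁵ eg⁰ gives -2.0Δo = -46350 cm⁻¹, but forming 2 extra pairs costs 2P = 50630 cm⁻¹, so E(LS) = -46350 + 50630 = 4280 cm⁻¹.
E(LS) − E(HS) = 4280 − (0) = 4280 cm⁻¹.

4280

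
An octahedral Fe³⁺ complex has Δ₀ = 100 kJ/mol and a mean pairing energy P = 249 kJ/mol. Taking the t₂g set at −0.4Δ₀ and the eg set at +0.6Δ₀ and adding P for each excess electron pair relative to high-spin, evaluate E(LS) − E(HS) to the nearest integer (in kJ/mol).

Fe³⁺: group 8, so d-count = 8 − 3 = 5.
In the high-spin limit (t₂g³ eg²) the orbital term is 0.0Δ₀ = 0 kJ/mol, with no excess pairing.
Low-spin: t₂g⁵ eg⁰, orbital CFSE = -2.0Δ₀ = -200 kJ/mol; plus 2 excess pairs × P = +498 kJ/mol; total 298 kJ/mol.
Thus E(LS) − E(HS) = 298 kJ/mol.

298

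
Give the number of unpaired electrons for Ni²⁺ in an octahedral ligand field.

Ni is in group 10, so Ni²⁺ is d⁸ (10 − 2 = 8).
Configuration: t₂g⁶ eg², giving 2 unpaired electrons.

2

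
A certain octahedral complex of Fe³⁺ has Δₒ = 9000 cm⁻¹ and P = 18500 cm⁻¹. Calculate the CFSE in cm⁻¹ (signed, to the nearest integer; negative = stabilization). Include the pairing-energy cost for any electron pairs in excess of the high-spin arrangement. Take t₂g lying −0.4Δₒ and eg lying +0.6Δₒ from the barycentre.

0

Group 8 minus oxidation state +3 gives a d⁵ configuration for Fe³⁺.
With Δₒ < P the complex is high-spin.
Configuration: t₂g³ eg².
Orbital CFSE = 0.0Δₒ = 0.0 × 9000 = 0 cm⁻¹.
High-spin has no excess pairs, so no pairing correction applies.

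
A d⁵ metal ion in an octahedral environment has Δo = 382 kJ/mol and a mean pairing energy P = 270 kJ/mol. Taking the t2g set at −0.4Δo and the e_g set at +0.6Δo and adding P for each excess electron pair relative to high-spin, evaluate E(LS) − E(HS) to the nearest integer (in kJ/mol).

In the high-spin limit (t2g^3 e_g^2) the orbital term is 0.0Δo = 0 kJ/mol, with no excess pairing.
For low-spin the configuration is t2g^5 e_g^0: orbital energy -2.0 × 382 = -764 kJ/mol, and 2 additional pairs relative to high-spin add 540 kJ/mol, giving -224 kJ/mol.
E(LS) − E(HS) = -224 − (0) = -224 kJ/mol.

-224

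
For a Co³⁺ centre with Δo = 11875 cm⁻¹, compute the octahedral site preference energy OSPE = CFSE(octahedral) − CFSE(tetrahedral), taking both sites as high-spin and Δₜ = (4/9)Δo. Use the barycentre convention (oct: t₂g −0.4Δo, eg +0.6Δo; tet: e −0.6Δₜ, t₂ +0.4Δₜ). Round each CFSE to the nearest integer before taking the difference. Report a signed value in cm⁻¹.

Co sits in group 9; removing 3 electrons leaves Co³⁺ with 9 − 3 = 6 d electrons.
Octahedral (high-spin): t2g^4 e_g^2, CFSE = 4(−0.4) + 2(+0.6) = -0.4Δo = -0.4 × 11875 = -4750 cm⁻¹.
Tetrahedral e^3 t2^3 gives -0.6Δₜ = -0.6 × (4/9) × 11875 = -3167 cm⁻¹.
Subtracting, OSPE = -4750 − (-3167) = -1583 cm⁻¹.

-1583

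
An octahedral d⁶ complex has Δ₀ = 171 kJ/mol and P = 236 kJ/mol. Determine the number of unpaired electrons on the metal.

With Δ₀ < P the complex is high-spin.
That gives t2g^4 e_g^2.
Unpaired electrons: 4.

4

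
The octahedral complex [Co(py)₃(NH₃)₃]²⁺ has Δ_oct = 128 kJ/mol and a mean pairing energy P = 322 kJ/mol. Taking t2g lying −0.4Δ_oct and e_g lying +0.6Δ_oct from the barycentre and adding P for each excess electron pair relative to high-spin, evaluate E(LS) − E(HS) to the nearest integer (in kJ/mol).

Ligand charges: 3×(+0) from py and 3×(+0) from NH₃ sum to +0; with overall charge +2, Co is +2.
Group 9 minus oxidation state +2 gives a d⁷ configuration for Co²⁺.
High-spin: t2g^5 e_g^2, CFSE = -0.8Δ_oct = -102 kJ/mol.
Low-spin: t2g^6 e_g^1, orbital CFSE = -1.8Δ_oct = -230 kJ/mol; plus 1 excess pair × P = +322 kJ/mol; total 92 kJ/mol.
The difference is 92 − (-102) = 194 kJ/mol, so high-spin lies lower.

194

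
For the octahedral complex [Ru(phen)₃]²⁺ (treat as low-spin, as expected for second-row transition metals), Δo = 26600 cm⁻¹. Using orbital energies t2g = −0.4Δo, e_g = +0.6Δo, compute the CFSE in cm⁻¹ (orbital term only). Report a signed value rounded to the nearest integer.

phen is neutral, so the +2 overall charge sits on Ru: oxidation state +2.
Ru²⁺: group 8, so d-count = 8 − 2 = 6.
Electron filling gives t2g^6 e_g^0.
CFSE(orbital) = 6×(-0.4Δo) + 0×(0.6Δo) = -2.4Δo; with Δo = 26600 cm⁻¹ that is -63840 cm⁻¹.

-63840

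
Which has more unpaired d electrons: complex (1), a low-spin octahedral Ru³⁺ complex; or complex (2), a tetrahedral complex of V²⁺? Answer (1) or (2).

(1): Ru³⁺: group 8, so d-count = 8 − 3 = 5; t₂g⁵ eg⁰ → 1 unpaired.
(2): V is in group 5, so V²⁺ is d³ (5 − 2 = 3); With tetrahedral geometry the complex is necessarily high-spin; e² t₂¹ → 3 unpaired.
So (2) has more unpaired electrons.

(2)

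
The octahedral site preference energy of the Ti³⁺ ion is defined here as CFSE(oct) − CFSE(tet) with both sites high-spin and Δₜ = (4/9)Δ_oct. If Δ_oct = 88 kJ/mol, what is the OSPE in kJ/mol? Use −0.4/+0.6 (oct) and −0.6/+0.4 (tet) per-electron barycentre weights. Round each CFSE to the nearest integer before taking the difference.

Ti sits in group 4; removing 3 electrons leaves Ti³⁺ with 4 − 3 = 1 d electrons.
Octahedral high-spin t2g^1 e_g^0: CFSE = -0.4 × 88 = -35 kJ/mol.
Tetrahedral: e^1 t2^0, CFSE = 1(−0.6) + 0(+0.4) = -0.6Δₜ = -0.6 × (4/9) × 88 = -23 kJ/mol.
Subtracting, OSPE = -35 − (-23) = -12 kJ/mol.

-12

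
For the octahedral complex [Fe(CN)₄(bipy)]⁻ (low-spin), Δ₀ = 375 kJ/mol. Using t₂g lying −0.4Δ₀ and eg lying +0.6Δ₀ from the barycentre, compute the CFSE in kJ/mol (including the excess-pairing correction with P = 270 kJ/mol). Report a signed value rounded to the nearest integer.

-210

Ligand charges: 4×(-1) from CN⁻ and 1×(+0) from bipy sum to -4; with overall charge -1, Fe is +3.
Fe³⁺: group 8, so d-count = 8 − 3 = 5.
Configuration: t₂g⁵ eg⁰.
Orbital CFSE = 5(-0.4) + 0(0.6) = -2.0Δ₀ = -2.0 × 375 = -750 kJ/mol.
High-spin d⁵ would be t₂g³ eg² with 0 pairs; low-spin has 2, so 2 excess pairs cost +2P = +540 kJ/mol.
Combining: -750 + 540 = -210 kJ/mol.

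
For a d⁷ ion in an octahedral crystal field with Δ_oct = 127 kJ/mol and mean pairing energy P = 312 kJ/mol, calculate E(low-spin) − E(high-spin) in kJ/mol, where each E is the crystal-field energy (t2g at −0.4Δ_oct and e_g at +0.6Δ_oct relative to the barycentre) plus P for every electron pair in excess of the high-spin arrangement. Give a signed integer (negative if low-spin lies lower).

High-spin d⁷ fills as t2g^5 e_g^2 with CFSE 5(−0.4) + 2(+0.6) = -0.8Δ_oct = -102 kJ/mol.
Low-spin t2g^6 e_g^1 gives -1.8Δ_oct = -229 kJ/mol, but forming 1 extra pair costs 1P = 312 kJ/mol, so E(LS) = -229 + 312 = 83 kJ/mol.
The difference is 83 − (-102) = 185 kJ/mol, so high-spin lies lower.

185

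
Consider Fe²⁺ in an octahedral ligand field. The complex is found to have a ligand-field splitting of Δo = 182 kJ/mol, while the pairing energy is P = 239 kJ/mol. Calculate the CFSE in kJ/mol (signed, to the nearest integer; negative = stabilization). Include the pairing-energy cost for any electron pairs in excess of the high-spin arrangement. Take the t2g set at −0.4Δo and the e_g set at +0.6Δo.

-73

Group 8 minus oxidation state +2 gives a d⁶ configuration for Fe²⁺.
With Δo < P the complex is high-spin.
Configuration: t2g^4 e_g^2.
Orbital CFSE = -0.4Δo = -0.4 × 182 = -73 kJ/mol.
High-spin has no excess pairs, so no pairing correction applies.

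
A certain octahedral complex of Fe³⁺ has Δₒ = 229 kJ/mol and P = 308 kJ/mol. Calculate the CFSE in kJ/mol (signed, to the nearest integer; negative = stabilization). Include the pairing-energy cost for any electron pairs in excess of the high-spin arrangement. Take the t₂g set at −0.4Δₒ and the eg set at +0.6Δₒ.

Fe³⁺: group 8, so d-count = 8 − 3 = 5.
With Δₒ < P the complex is high-spin.
Configuration: t₂g³ eg².
Orbital CFSE = 0.0Δₒ = 0.0 × 229 = 0 kJ/mol.
High-spin has no excess pairs, so no pairing correction applies.

0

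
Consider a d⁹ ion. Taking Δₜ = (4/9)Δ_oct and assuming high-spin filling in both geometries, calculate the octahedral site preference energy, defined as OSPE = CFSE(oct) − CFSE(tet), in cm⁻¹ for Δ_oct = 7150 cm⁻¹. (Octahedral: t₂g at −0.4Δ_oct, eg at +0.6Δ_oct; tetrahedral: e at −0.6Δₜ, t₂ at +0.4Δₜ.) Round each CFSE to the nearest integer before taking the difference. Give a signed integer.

In an octahedral site d⁹ (HS) is t₂g⁶ eg³, giving CFSE(oct) = -0.6Δ_oct = -4290 cm⁻¹.
Tetrahedral e⁴ t₂⁵ gives -0.4Δₜ = -0.4 × (4/9) × 7150 = -1271 cm⁻¹.
OSPE = CFSE(oct) − CFSE(tet) = -4290 − (-1271) = -3019 cm⁻¹.

-3019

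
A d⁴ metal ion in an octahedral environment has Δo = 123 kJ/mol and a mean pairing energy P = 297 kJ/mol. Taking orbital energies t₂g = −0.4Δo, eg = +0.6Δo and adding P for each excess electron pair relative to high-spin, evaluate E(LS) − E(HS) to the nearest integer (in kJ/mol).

High-spin d⁴ fills as t₂g³ eg¹ with CFSE 3(−0.4) + 1(+0.6) = -0.6Δo = -74 kJ/mol.
For low-spin the configuration is t₂g⁴ eg⁰: orbital energy -1.6 × 123 = -197 kJ/mol, and 1 additional pair relative to high-spin adds 297 kJ/mol, giving 100 kJ/mol.
The difference is 100 − (-74) = 174 kJ/mol, so high-spin lies lower.

174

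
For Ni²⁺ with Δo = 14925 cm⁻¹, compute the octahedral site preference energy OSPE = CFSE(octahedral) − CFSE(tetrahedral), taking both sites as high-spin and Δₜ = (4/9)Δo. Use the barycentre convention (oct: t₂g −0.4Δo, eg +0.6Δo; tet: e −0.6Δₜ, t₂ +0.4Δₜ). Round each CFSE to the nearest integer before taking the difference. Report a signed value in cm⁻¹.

Group 10 minus oxidation state +2 gives a d⁸ configuration for Ni²⁺.
Octahedral (high-spin): t₂g⁶ eg², CFSE = 6(−0.4) + 2(+0.6) = -1.2Δo = -1.2 × 14925 = -17910 cm⁻¹.
In a tetrahedral site the filling is e⁴ t₂⁴: CFSE(tet) = -0.8Δₜ = -0.8 × (4/9)(14925) = -5307 cm⁻¹.
OSPE = -17910 − (-5307) = -12603 cm⁻¹.

-12603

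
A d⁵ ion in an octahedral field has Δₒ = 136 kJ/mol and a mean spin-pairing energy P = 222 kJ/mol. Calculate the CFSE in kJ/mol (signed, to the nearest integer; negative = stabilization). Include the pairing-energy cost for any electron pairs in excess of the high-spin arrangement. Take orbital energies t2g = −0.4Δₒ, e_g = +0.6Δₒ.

0

Since Δₒ = 136 kJ/mol < P = 222 kJ/mol, the complex adopts the high-spin configuration.
Filling d⁵ accordingly: t2g^3 e_g^2.
Orbital CFSE = 0.0Δₒ = 0.0 × 136 = 0 kJ/mol.
High-spin has no excess pairs, so no pairing correction applies.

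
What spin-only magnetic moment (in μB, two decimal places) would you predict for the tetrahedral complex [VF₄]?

Each F⁻ contributes -1; 4 × (-1) = -4. With overall charge +0, V is in the +4 oxidation state.
V sits in group 5; removing 4 electrons leaves V⁴⁺ with 5 − 4 = 1 d electrons.
Tetrahedral splitting is small, so the complex is high-spin.
Configuration: e^1 t2^0 → 1 unpaired electron.
μ(spin-only) = √[1(1+2)] = √3 ≈ 1.73 μB.

1.73 μB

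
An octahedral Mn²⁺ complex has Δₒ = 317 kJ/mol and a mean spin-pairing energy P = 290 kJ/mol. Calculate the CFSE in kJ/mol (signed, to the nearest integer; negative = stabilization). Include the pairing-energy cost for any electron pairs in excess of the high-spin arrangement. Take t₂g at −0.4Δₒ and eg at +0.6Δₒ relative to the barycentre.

-54

Mn sits in group 7; removing 2 electrons leaves Mn²⁺ with 7 − 2 = 5 d electrons.
Here Δₒ > P (317 > 290), so the low-spin state is favoured.
Configuration: t₂g⁵ eg⁰.
Orbital CFSE = -2.0Δₒ = -2.0 × 317 = -634 kJ/mol.
Excess pairs vs high-spin: 2 − 0 = 2; pairing cost = +580 kJ/mol.
Net CFSE = -634 + 580 = -54 kJ/mol.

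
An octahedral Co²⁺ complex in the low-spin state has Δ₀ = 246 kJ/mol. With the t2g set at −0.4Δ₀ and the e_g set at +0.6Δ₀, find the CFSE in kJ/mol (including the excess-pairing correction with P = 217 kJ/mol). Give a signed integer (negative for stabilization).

Group 9 minus oxidation state +2 gives a d⁷ configuration for Co²⁺.
Electron filling gives t2g^6 e_g^1.
CFSE(orbital) = 6×(-0.4Δ₀) + 1×(0.6Δ₀) = -1.8Δ₀; with Δ₀ = 246 kJ/mol that is -443 kJ/mol.
Relative to high-spin t2g^5 e_g^2 (2 paired), the low-spin configuration has 1 additional pair, contributing +1 × 217 = +217 kJ/mol.
Net CFSE = -443 + 217 = -226 kJ/mol.

-226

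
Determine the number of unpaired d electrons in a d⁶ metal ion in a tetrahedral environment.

4

Tetrahedral splitting is small, so the complex is high-spin.
Configuration: e³ t₂³, giving 4 unpaired electrons.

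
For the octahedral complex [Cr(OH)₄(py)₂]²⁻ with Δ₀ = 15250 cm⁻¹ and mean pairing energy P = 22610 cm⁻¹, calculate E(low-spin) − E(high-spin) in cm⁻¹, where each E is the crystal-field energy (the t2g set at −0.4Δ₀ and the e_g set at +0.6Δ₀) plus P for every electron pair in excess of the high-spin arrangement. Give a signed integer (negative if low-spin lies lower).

7360

Ligand charges: 4×(-1) from OH⁻ and 2×(+0) from py sum to -4; with overall charge -2, Cr is +2.
Group 6 minus oxidation state +2 gives a d⁴ configuration for Cr²⁺.
In the high-spin limit (t2g^3 e_g^1) the orbital term is -0.6Δ₀ = -9150 cm⁻¹, with no excess pairing.
For low-spin the configuration is t2g^4 e_g^0: orbital energy -1.6 × 15250 = -24400 cm⁻¹, and 1 additional pair relative to high-spin adds 22610 cm⁻¹, giving -1790 cm⁻¹.
E(LS) − E(HS) = -1790 − (-9150) = 7360 cm⁻¹.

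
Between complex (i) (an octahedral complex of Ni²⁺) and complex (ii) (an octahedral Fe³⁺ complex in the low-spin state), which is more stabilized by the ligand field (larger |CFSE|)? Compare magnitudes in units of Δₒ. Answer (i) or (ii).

(ii)

(i): Ni²⁺: group 10, so d-count = 10 − 2 = 8; t₂g⁶ eg², CFSE = -1.2Δₒ.
(ii): Fe sits in group 8; removing 3 electrons leaves Fe³⁺ with 8 − 3 = 5 d electrons; t₂g⁵ eg⁰, CFSE = -2.0Δₒ.
So (ii) has the larger |CFSE|.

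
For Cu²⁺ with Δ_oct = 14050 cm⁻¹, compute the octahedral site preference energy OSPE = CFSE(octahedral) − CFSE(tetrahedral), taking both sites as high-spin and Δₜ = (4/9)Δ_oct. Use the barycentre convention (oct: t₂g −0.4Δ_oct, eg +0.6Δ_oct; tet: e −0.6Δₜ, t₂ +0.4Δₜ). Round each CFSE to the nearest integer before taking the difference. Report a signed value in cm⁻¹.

-5932

Cu sits in group 11; removing 2 electrons leaves Cu²⁺ with 11 − 2 = 9 d electrons.
In an octahedral site d⁹ (HS) is t₂g⁶ eg³, giving CFSE(oct) = -0.6Δ_oct = -8430 cm⁻¹.
Tetrahedral e⁴ t₂⁵ gives -0.4Δₜ = -0.4 × (4/9) × 14050 = -2498 cm⁻¹.
OSPE = -8430 − (-2498) = -5932 cm⁻¹.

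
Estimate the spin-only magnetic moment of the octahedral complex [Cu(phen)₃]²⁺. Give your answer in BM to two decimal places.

1.73 BM

phen is neutral, so the +2 overall charge sits on Cu: oxidation state +2.
Cu is in group 11, so Cu²⁺ is d⁹ (11 − 2 = 9).
For octahedral d⁹ the high- and low-spin configurations coincide.
Configuration: t2g^6 e_g^3 → 1 unpaired electron.
μ(spin-only) = √[1(1+2)] = √3 ≈ 1.73 BM.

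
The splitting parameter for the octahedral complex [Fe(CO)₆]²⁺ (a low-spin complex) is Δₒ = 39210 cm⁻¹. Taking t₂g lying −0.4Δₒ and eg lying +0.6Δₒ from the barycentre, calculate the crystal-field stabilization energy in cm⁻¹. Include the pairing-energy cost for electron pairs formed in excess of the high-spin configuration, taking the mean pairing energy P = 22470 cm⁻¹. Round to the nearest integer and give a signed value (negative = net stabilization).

-49164

CO is neutral, so the +2 overall charge sits on Fe: oxidation state +2.
Fe²⁺: group 8, so d-count = 8 − 2 = 6.
The d⁶ electrons fill as t₂g⁶ eg⁰.
CFSE(orbital) = 6×(-0.4Δₒ) + 0×(0.6Δₒ) = -2.4Δₒ; with Δₒ = 39210 cm⁻¹ that is -94104 cm⁻¹.
Pairing penalty: 3 pairs vs 1 in the high-spin reference → 2 extra × P = 44940 cm⁻¹.
Overall CFSE = -94104 + 44940 = -49164 cm⁻¹.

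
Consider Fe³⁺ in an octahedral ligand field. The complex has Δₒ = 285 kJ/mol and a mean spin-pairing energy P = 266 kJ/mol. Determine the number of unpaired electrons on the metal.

1

Fe is in group 8, so Fe³⁺ is d⁵ (8 − 3 = 5).
Δₒ > P, so pairing is preferred: the ground state is low-spin.
Filling d⁵ accordingly: t₂g⁵ eg⁰.
Unpaired electrons: 1.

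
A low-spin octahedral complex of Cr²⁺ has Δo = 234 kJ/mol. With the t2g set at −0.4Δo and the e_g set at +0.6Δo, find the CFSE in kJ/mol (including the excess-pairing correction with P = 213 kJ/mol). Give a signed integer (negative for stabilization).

-161

Group 6 minus oxidation state +2 gives a d⁴ configuration for Cr²⁺.
Electron filling gives t2g^4 e_g^0.
The orbital stabilization is -1.6Δo = -1.6 × 234 = -374 kJ/mol.
Relative to high-spin t2g^3 e_g^1 (0 paired), the low-spin configuration has 1 additional pair, contributing +1 × 213 = +213 kJ/mol.
Net CFSE = -374 + 213 = -161 kJ/mol.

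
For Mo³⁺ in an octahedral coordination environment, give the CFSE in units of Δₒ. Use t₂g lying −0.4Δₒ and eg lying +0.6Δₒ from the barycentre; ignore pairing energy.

Group 6 minus oxidation state +3 gives a d³ configuration for Mo³⁺.
For octahedral d³ the high- and low-spin configurations coincide.
Configuration: t₂g³ eg⁰.
CFSE = 3(-0.4Δₒ) + 0(0.6Δₒ) = -1.2Δₒ + 0.0Δₒ = -1.2Δₒ.

-1.2 Δₒ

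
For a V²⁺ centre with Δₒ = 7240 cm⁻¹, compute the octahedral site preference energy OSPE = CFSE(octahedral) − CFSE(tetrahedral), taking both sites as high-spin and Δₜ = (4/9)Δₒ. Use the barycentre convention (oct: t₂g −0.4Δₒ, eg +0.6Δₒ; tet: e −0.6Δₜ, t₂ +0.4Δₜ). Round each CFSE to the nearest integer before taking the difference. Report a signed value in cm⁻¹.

V is in group 5, so V²⁺ is d³ (5 − 2 = 3).
Octahedral high-spin t2g^3 e_g^0: CFSE = -1.2 × 7240 = -8688 cm⁻¹.
Tetrahedral: e^2 t2^1, CFSE = 2(−0.6) + 1(+0.4) = -0.8Δₜ = -0.8 × (4/9) × 7240 = -2574 cm⁻¹.
OSPE = -8688 − (-2574) = -6114 cm⁻¹.

-6114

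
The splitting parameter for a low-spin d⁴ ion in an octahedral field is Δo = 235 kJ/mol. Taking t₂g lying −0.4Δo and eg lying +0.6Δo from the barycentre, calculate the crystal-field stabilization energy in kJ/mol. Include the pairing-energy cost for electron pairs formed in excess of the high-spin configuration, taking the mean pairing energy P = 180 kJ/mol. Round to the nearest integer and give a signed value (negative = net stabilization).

-196

Electron filling gives t₂g⁴ eg⁰.
The orbital stabilization is -1.6Δo = -1.6 × 235 = -376 kJ/mol.
Relative to high-spin t₂g³ eg¹ (0 paired), the low-spin configuration has 1 additional pair, contributing +1 × 180 = +180 kJ/mol.
Net CFSE = -376 + 180 = -196 kJ/mol.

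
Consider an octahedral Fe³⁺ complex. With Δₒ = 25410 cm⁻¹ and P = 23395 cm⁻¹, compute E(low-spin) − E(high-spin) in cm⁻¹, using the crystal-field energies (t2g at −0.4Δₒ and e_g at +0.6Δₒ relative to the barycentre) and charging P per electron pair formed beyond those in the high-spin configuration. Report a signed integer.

Fe is in group 8, so Fe³⁺ is d⁵ (8 − 3 = 5).
High-spin d⁵ fills as t2g^3 e_g^2 with CFSE 3(−0.4) + 2(+0.6) = 0.0Δₒ = 0 cm⁻¹.
Low-spin: t2g^5 e_g^0, orbital CFSE = -2.0Δₒ = -50820 cm⁻¹; plus 2 excess pairs × P = +46790 cm⁻¹; total -4030 cm⁻¹.
Thus E(LS) − E(HS) = -4030 cm⁻¹.

-4030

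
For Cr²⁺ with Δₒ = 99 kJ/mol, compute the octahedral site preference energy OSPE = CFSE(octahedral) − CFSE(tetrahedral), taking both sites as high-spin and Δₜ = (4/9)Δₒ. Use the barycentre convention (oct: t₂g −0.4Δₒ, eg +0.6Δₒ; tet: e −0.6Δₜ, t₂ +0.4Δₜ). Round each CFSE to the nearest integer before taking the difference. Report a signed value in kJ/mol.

-41

Cr is in group 6, so Cr²⁺ is d⁴ (6 − 2 = 4).
In an octahedral site d⁴ (HS) is t2g^3 e_g^1, giving CFSE(oct) = -0.6Δₒ = -59 kJ/mol.
In a tetrahedral site the filling is e^2 t2^2: CFSE(tet) = -0.4Δₜ = -0.4 × (4/9)(99) = -18 kJ/mol.
Subtracting, OSPE = -59 − (-18) = -41 kJ/mol.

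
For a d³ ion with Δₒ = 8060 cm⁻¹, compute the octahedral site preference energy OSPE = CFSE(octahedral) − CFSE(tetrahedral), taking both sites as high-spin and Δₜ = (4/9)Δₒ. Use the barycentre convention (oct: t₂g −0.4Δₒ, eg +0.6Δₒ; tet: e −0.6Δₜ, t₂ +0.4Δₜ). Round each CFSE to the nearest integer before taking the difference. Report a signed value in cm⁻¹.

Octahedral (high-spin): t2g^3 e_g^0, CFSE = 3(−0.4) + 0(+0.6) = -1.2Δₒ = -1.2 × 8060 = -9672 cm⁻¹.
In a tetrahedral site the filling is e^2 t2^1: CFSE(tet) = -0.8Δₜ = -0.8 × (4/9)(8060) = -2866 cm⁻¹.
OSPE = -9672 − (-2866) = -6806 cm⁻¹.

-6806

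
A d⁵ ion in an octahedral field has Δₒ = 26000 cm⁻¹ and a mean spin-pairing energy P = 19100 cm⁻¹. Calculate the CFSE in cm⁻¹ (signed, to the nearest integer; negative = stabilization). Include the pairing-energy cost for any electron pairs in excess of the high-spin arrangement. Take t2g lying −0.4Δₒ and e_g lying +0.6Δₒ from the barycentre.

-13800

With Δₒ > P the complex is low-spin.
That gives t2g^5 e_g^0.
Orbital CFSE = -2.0Δₒ = -2.0 × 26000 = -52000 cm⁻¹.
Excess pairs vs high-spin: 2 − 0 = 2; pairing cost = +38200 cm⁻¹.
Net CFSE = -52000 + 38200 = -13800 cm⁻¹.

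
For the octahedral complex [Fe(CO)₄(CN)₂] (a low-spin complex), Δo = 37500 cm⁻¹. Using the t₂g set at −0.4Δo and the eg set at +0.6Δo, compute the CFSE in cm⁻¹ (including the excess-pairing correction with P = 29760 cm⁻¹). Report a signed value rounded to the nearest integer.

-30480

Ligand charges: 4×(+0) from CO and 2×(-1) from CN⁻ sum to -2; with overall charge +0, Fe is +2.
Fe is in group 8, so Fe²⁺ is d⁶ (8 − 2 = 6).
Configuration: t₂g⁶ eg⁰.
CFSE(orbital) = 6×(-0.4Δo) + 0×(0.6Δo) = -2.4Δo; with Δo = 37500 cm⁻¹ that is -90000 cm⁻¹.
Pairing penalty: 3 pairs vs 1 in the high-spin reference → 2 extra × P = 59520 cm⁻¹.
Combining: -90000 + 59520 = -30480 cm⁻¹.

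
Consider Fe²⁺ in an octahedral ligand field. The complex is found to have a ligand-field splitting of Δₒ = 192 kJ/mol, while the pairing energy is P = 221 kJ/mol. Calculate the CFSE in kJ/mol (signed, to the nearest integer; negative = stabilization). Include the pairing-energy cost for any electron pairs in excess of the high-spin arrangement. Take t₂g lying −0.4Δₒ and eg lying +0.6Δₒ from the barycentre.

-77

Fe is in group 8, so Fe²⁺ is d⁶ (8 − 2 = 6).
Since Δₒ = 192 kJ/mol < P = 221 kJ/mol, the complex adopts the high-spin configuration.
Filling d⁶ accordingly: t₂g⁴ eg².
Orbital CFSE = -0.4Δₒ = -0.4 × 192 = -77 kJ/mol.
High-spin has no excess pairs, so no pairing correction applies.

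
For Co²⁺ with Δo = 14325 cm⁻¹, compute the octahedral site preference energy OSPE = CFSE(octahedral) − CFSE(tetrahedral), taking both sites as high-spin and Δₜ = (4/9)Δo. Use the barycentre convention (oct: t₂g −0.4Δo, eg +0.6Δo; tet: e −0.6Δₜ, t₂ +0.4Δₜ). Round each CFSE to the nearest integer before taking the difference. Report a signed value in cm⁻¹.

-3820

Co sits in group 9; removing 2 electrons leaves Co²⁺ with 9 − 2 = 7 d electrons.
Octahedral (high-spin): t2g^5 e_g^2, CFSE = 5(−0.4) + 2(+0.6) = -0.8Δo = -0.8 × 14325 = -11460 cm⁻¹.
In a tetrahedral site the filling is e^4 t2^3: CFSE(tet) = -1.2Δₜ = -1.2 × (4/9)(14325) = -7640 cm⁻¹.
OSPE = -11460 − (-7640) = -3820 cm⁻¹.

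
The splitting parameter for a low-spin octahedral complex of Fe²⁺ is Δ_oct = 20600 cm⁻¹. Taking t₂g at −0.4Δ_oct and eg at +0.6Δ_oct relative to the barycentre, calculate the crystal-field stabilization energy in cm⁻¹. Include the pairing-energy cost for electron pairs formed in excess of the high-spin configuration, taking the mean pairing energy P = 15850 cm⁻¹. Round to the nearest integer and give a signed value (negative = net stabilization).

-17740

Fe is in group 8, so Fe²⁺ is d⁶ (8 − 2 = 6).
The d⁶ electrons fill as t₂g⁶ eg⁰.
Orbital CFSE = 6(-0.4) + 0(0.6) = -2.4Δ_oct = -2.4 × 20600 = -49440 cm⁻¹.
Pairing penalty: 3 pairs vs 1 in the high-spin reference → 2 extra × P = 31700 cm⁻¹.
Net CFSE = -49440 + 31700 = -17740 cm⁻¹.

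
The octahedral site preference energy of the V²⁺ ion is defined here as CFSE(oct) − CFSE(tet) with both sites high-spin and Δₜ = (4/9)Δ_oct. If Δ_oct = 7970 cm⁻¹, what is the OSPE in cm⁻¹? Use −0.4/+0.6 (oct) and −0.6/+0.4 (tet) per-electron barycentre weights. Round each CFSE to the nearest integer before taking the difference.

Group 5 minus oxidation state +2 gives a d³ configuration for V²⁺.
Octahedral high-spin t₂g³ eg⁰: CFSE = -1.2 × 7970 = -9564 cm⁻¹.
Tetrahedral e² t₂¹ gives -0.8Δₜ = -0.8 × (4/9) × 7970 = -2834 cm⁻¹.
Subtracting, OSPE = -9564 − (-2834) = -6730 cm⁻¹.

-6730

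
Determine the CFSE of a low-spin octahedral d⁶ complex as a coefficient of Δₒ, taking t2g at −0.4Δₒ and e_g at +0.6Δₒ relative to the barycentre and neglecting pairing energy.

Configuration: t2g^6 e_g^0.
CFSE = 6(-0.4Δₒ) + 0(0.6Δₒ) = -2.4Δₒ + 0.0Δₒ = -2.4Δₒ.

-2.4 Δₒ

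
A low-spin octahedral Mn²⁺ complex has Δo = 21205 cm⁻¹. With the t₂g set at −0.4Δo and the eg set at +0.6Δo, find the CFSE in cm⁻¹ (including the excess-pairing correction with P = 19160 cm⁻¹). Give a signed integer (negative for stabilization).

-4090

Mn sits in group 7; removing 2 electrons leaves Mn²⁺ with 7 − 2 = 5 d electrons.
Configuration: t₂g⁵ eg⁰.
CFSE(orbital) = 5×(-0.4Δo) + 0×(0.6Δo) = -2.0Δo; with Δo = 21205 cm⁻¹ that is -42410 cm⁻¹.
Relative to high-spin t₂g³ eg² (0 paired), the low-spin configuration has 2 additional pairs, contributing +2 × 19160 = +38320 cm⁻¹.
Net CFSE = -42410 + 38320 = -4090 cm⁻¹.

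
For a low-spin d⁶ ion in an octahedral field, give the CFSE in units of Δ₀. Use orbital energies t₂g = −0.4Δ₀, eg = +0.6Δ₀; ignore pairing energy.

-2.4 Δ₀

Configuration: t₂g⁶ eg⁰.
CFSE = 6(-0.4Δ₀) + 0(0.6Δ₀) = -2.4Δ₀ + 0.0Δ₀ = -2.4Δ₀.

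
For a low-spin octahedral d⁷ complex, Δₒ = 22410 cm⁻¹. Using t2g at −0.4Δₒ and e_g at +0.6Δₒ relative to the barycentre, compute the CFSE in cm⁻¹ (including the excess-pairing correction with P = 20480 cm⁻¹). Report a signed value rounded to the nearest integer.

-19858

Configuration: t2g^6 e_g^1.
Orbital CFSE = 6(-0.4) + 1(0.6) = -1.8Δₒ = -1.8 × 22410 = -40338 cm⁻¹.
Pairing penalty: 3 pairs vs 2 in the high-spin reference → 1 extra × P = 20480 cm⁻¹.
Overall CFSE = -40338 + 20480 = -19858 cm⁻¹.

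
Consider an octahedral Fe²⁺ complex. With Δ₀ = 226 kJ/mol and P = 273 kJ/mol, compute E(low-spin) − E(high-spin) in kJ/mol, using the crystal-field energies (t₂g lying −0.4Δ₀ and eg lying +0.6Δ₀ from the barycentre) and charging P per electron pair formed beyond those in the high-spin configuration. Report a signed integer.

Fe²⁺: group 8, so d-count = 8 − 2 = 6.
In the high-spin limit (t₂g⁴ eg²) the orbital term is -0.4Δ₀ = -90 kJ/mol, with no excess pairing.
Low-spin t₂g⁶ eg⁰ gives -2.4Δ₀ = -542 kJ/mol, but forming 2 extra pairs costs 2P = 546 kJ/mol, so E(LS) = -542 + 546 = 4 kJ/mol.
The difference is 4 − (-90) = 94 kJ/mol, so high-spin lies lower.

94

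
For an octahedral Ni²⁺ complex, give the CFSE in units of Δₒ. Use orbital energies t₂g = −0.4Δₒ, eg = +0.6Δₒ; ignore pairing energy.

Group 10 minus oxidation state +2 gives a d⁸ configuration for Ni²⁺.
Configuration: t₂g⁶ eg².
CFSE = 6(-0.4Δₒ) + 2(0.6Δₒ) = -2.4Δₒ + 1.2Δₒ = -1.2Δₒ.

-1.2 Δₒ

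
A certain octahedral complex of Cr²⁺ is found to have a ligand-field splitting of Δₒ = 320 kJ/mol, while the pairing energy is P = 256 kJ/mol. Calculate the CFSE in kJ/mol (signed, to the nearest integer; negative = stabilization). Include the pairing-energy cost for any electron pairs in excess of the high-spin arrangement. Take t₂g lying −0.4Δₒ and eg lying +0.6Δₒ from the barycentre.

-256

Cr sits in group 6; removing 2 electrons leaves Cr²⁺ with 6 − 2 = 4 d electrons.
Here Δₒ > P (320 > 256), so the low-spin state is favoured.
That gives t₂g⁴ eg⁰.
Orbital CFSE = -1.6Δₒ = -1.6 × 320 = -512 kJ/mol.
Excess pairs vs high-spin: 1 − 0 = 1; pairing cost = +256 kJ/mol.
Net CFSE = -512 + 256 = -256 kJ/mol.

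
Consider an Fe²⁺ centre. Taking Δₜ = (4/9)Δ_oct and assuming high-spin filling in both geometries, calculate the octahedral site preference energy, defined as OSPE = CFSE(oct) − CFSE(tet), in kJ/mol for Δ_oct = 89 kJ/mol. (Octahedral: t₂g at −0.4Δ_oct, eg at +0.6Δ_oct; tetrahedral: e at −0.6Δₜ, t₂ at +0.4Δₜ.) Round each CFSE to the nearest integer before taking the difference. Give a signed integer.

Fe is in group 8, so Fe²⁺ is d⁶ (8 − 2 = 6).
In an octahedral site d⁶ (HS) is t2g^4 e_g^2, giving CFSE(oct) = -0.4Δ_oct = -36 kJ/mol.
In a tetrahedral site the filling is e^3 t2^3: CFSE(tet) = -0.6Δₜ = -0.6 × (4/9)(89) = -24 kJ/mol.
Subtracting, OSPE = -36 − (-24) = -12 kJ/mol.

-12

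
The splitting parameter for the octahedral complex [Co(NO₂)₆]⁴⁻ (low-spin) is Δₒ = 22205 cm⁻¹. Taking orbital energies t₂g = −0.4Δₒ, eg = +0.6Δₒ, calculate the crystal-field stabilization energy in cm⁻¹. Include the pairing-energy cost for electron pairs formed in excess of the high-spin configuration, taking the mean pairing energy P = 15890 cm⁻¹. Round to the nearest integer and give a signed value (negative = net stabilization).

Each NO₂⁻ contributes -1; 6 × (-1) = -6. With overall charge -4, Co is in the +2 oxidation state.
Co sits in group 9; removing 2 electrons leaves Co²⁺ with 9 − 2 = 7 d electrons.
The d⁷ electrons fill as t₂g⁶ eg¹.
CFSE(orbital) = 6×(-0.4Δₒ) + 1×(0.6Δₒ) = -1.8Δₒ; with Δₒ = 22205 cm⁻¹ that is -39969 cm⁻¹.
Pairing penalty: 3 pairs vs 2 in the high-spin reference → 1 extra × P = 15890 cm⁻¹.
Net CFSE = -39969 + 15890 = -24079 cm⁻¹.

-24079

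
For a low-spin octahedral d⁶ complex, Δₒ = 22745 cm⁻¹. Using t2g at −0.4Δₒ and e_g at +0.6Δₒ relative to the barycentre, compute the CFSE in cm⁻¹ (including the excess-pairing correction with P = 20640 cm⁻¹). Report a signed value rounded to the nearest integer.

Electron filling gives t2g^6 e_g^0.
The orbital stabilization is -2.4Δₒ = -2.4 × 22745 = -54588 cm⁻¹.
Relative to high-spin t2g^4 e_g^2 (1 paired), the low-spin configuration has 2 additional pairs, contributing +2 × 20640 = +41280 cm⁻¹.
Overall CFSE = -54588 + 41280 = -13308 cm⁻¹.

-13308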